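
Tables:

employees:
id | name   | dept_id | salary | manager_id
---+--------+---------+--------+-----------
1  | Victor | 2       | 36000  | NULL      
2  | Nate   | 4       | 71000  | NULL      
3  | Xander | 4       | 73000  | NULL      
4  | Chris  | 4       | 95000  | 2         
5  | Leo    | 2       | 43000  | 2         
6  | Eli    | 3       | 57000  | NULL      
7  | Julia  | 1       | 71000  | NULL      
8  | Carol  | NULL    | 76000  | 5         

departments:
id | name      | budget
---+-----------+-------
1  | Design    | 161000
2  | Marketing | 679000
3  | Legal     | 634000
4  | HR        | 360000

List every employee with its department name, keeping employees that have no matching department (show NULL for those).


LEFT JOIN keeps every row from employees (the left table); where dept_id has no match in departments, the department columns become NULL. Walk through each employee:
  - employee 1 (Victor): dept_id=2 -> matches Marketing
  - employee 2 (Nate): dept_id=4 -> matches HR
  - employee 3 (Xander): dept_id=4 -> matches HR
  - employee 4 (Chris): dept_id=4 -> matches HR
  - employee 5 (Leo): dept_id=2 -> matches Marketing
  - employee 6 (Eli): dept_id=3 -> matches Legal
  - employee 7 (Julia): dept_id=1 -> matches Design
  - employee 8 (Carol): dept_id=NULL, no match -> kept with NULL
All 8 rows appear; 1 has NULL department.

SQL:
SELECT a.name, b.name AS department
FROM employees a
LEFT JOIN departments b ON a.dept_id = b.id

Result:
name   | department
-------+-----------
Victor | Marketing 
Nate   | HR        
Xander | HR        
Chris  | HR        
Leo    | Marketing 
Eli    | Legal     
Julia  | Design    
Carol  | NULL      


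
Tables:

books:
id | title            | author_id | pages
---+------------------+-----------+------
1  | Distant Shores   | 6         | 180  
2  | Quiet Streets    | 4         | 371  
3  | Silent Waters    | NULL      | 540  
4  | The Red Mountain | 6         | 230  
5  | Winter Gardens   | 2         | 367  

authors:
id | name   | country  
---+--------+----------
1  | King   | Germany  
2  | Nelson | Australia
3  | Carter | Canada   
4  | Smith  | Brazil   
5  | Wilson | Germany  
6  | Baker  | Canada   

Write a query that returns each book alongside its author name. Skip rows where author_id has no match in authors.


INNER JOIN keeps only books rows whose author_id matches an id in authors. Walk through each book:
  - book 1 (Distant Shores): author_id=6 -> matches Baker
  - book 2 (Quiet Streets): author_id=4 -> matches Smith
  - book 3 (Silent Waters): author_id=NULL, no match -> dropped
  - book 4 (The Red Mountain): author_id=6 -> matches Baker
  - book 5 (Winter Gardens): author_id=2 -> matches Nelson
So 1 of 5 rows is dropped.

SQL:
SELECT a.title, b.name AS author
FROM books a
INNER JOIN authors b ON a.author_id = b.id

Result:
title            | author
-----------------+-------
Distant Shores   | Baker 
Quiet Streets    | Smith 
The Red Mountain | Baker 
Winter Gardens   | Nelson


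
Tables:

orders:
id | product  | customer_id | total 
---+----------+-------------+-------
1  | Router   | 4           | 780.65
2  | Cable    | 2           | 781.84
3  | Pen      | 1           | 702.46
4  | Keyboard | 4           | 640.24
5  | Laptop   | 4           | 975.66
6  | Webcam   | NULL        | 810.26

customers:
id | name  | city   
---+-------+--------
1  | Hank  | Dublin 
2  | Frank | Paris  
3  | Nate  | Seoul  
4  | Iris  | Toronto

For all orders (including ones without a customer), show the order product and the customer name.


LEFT JOIN keeps every row from orders (the left table); where customer_id has no match in customers, the customer columns become NULL. Walk through each order:
  - order 1 (Router): customer_id=4 -> matches Iris
  - order 2 (Cable): customer_id=2 -> matches Frank
  - order 3 (Pen): customer_id=1 -> matches Hank
  - order 4 (Keyboard): customer_id=4 -> matches Iris
  - order 5 (Laptop): customer_id=4 -> matches Iris
  - order 6 (Webcam): customer_id=NULL, no match -> kept with NULL
All 6 rows appear; 1 has NULL customer.

SQL:
SELECT a.product, b.name AS customer
FROM orders a
LEFT JOIN customers b ON a.customer_id = b.id

Result:
product  | customer
---------+---------
Router   | Iris    
Cable    | Frank   
Pen      | Hank    
Keyboard | Iris    
Laptop   | Iris    
Webcam   | NULL    


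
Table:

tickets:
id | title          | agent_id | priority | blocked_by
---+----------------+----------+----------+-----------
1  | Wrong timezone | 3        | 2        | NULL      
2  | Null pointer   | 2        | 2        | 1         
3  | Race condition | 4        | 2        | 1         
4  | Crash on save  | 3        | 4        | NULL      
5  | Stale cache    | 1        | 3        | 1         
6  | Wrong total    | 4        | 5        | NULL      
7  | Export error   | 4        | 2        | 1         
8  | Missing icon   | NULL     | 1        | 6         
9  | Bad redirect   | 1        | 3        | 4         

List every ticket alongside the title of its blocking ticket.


This is a self-join: tickets is joined to a second copy of itself, matching each row's blocked_by to another row's id. Use LEFT JOIN so rows with blocked_by=NULL are kept.
  - ticket 1 (Wrong timezone): blocked_by=NULL -> NULL
  - ticket 2 (Null pointer): blocked_by=1 -> Wrong timezone
  - ticket 3 (Race condition): blocked_by=1 -> Wrong timezone
  - ticket 4 (Crash on save): blocked_by=NULL -> NULL
  - ticket 5 (Stale cache): blocked_by=1 -> Wrong timezone
  - ticket 6 (Wrong total): blocked_by=NULL -> NULL
  - ticket 7 (Export error): blocked_by=1 -> Wrong timezone
  - ticket 8 (Missing icon): blocked_by=6 -> Wrong total
  - ticket 9 (Bad redirect): blocked_by=4 -> Crash on save

SQL:
SELECT a.title AS item, b.title AS blocked_by
FROM tickets a
LEFT JOIN tickets b ON a.blocked_by = b.id

Result:
item           | blocked_by    
---------------+---------------
Wrong timezone | NULL          
Null pointer   | Wrong timezone
Race condition | Wrong timezone
Crash on save  | NULL          
Stale cache    | Wrong timezone
Wrong total    | NULL          
Export error   | Wrong timezone
Missing icon   | Wrong total   
Bad redirect   | Crash on save 


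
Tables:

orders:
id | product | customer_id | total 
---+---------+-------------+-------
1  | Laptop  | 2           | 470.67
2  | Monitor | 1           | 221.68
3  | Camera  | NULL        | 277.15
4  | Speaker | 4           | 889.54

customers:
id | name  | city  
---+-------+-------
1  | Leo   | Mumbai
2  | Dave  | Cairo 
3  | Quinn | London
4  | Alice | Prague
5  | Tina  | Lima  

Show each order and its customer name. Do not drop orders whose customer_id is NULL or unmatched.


LEFT JOIN keeps every row from orders (the left table); where customer_id has no match in customers, the customer columns become NULL. Walk through each order:
  - order 1 (Laptop): customer_id=2 -> matches Dave
  - order 2 (Monitor): customer_id=1 -> matches Leo
  - order 3 (Camera): customer_id=NULL, no match -> kept with NULL
  - order 4 (Speaker): customer_id=4 -> matches Alice
All 4 rows appear; 1 has NULL customer.

SQL:
SELECT a.product, b.name AS customer
FROM orders a
LEFT JOIN customers b ON a.customer_id = b.id

Result:
product | customer
--------+---------
Laptop  | Dave    
Monitor | Leo     
Camera  | NULL    
Speaker | Alice   


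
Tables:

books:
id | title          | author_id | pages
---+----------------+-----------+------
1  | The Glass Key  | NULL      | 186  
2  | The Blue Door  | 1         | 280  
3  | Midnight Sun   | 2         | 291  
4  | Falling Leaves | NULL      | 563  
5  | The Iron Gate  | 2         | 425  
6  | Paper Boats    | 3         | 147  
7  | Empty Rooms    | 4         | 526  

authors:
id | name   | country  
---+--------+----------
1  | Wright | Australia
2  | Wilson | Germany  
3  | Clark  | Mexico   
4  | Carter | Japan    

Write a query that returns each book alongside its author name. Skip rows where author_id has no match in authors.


INNER JOIN keeps only books rows whose author_id matches an id in authors. Walk through each book:
  - book 1 (The Glass Key): author_id=NULL, no match -> dropped
  - book 2 (The Blue Door): author_id=1 -> matches Wright
  - book 3 (Midnight Sun): author_id=2 -> matches Wilson
  - book 4 (Falling Leaves): author_id=NULL, no match -> dropped
  - book 5 (The Iron Gate): author_id=2 -> matches Wilson
  - book 6 (Paper Boats): author_id=3 -> matches Clark
  - book 7 (Empty Rooms): author_id=4 -> matches Carter
So 2 of 7 rows are dropped.

SQL:
SELECT a.title, b.name AS author
FROM books a
INNER JOIN authors b ON a.author_id = b.id

Result:
title         | author
--------------+-------
The Blue Door | Wright
Midnight Sun  | Wilson
The Iron Gate | Wilson
Paper Boats   | Clark 
Empty Rooms   | Carter


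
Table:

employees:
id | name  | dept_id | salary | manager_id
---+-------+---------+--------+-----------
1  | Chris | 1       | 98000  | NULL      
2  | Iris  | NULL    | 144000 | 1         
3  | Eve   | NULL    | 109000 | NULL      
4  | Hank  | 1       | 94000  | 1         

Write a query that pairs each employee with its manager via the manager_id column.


This is a self-join: employees is joined to a second copy of itself, matching each row's manager_id to another row's id. Use LEFT JOIN so rows with manager_id=NULL are kept.
  - employee 1 (Chris): manager_id=NULL -> NULL
  - employee 2 (Iris): manager_id=1 -> Chris
  - employee 3 (Eve): manager_id=NULL -> NULL
  - employee 4 (Hank): manager_id=1 -> Chris

SQL:
SELECT a.name AS item, b.name AS manager
FROM employees a
LEFT JOIN employees b ON a.manager_id = b.id

Result:
item  | manager
------+--------
Chris | NULL   
Iris  | Chris  
Eve   | NULL   
Hank  | Chris  


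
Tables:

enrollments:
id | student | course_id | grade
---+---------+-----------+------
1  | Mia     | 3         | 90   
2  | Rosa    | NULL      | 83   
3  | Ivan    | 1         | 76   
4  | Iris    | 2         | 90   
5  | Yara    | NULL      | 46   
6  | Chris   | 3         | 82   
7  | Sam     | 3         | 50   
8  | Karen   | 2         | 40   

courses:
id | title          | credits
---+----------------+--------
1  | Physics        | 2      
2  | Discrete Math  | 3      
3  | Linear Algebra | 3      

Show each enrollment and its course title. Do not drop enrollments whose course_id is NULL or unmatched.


LEFT JOIN keeps every row from enrollments (the left table); where course_id has no match in courses, the course columns become NULL. Walk through each enrollment:
  - enrollment 1 (Mia): course_id=3 -> matches Linear Algebra
  - enrollment 2 (Rosa): course_id=NULL, no match -> kept with NULL
  - enrollment 3 (Ivan): course_id=1 -> matches Physics
  - enrollment 4 (Iris): course_id=2 -> matches Discrete Math
  - enrollment 5 (Yara): course_id=NULL, no match -> kept with NULL
  - enrollment 6 (Chris): course_id=3 -> matches Linear Algebra
  - enrollment 7 (Sam): course_id=3 -> matches Linear Algebra
  - enrollment 8 (Karen): course_id=2 -> matches Discrete Math
All 8 rows appear; 2 have NULL course.

SQL:
SELECT a.student, b.title AS course
FROM enrollments a
LEFT JOIN courses b ON a.course_id = b.id

Result:
student | course        
--------+---------------
Mia     | Linear Algebra
Rosa    | NULL          
Ivan    | Physics       
Iris    | Discrete Math 
Yara    | NULL          
Chris   | Linear Algebra
Sam     | Linear Algebra
Karen   | Discrete Math 


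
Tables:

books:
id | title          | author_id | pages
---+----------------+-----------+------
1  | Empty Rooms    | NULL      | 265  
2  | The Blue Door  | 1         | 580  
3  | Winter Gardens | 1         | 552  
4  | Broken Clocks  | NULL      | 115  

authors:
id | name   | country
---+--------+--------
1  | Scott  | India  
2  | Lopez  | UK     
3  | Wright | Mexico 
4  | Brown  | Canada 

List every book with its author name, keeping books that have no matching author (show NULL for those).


LEFT JOIN keeps every row from books (the left table); where author_id has no match in authors, the author columns become NULL. Walk through each book:
  - book 1 (Empty Rooms): author_id=NULL, no match -> kept with NULL
  - book 2 (The Blue Door): author_id=1 -> matches Scott
  - book 3 (Winter Gardens): author_id=1 -> matches Scott
  - book 4 (Broken Clocks): author_id=NULL, no match -> kept with NULL
All 4 rows appear; 2 have NULL author.

SQL:
SELECT a.title, b.name AS author
FROM books a
LEFT JOIN authors b ON a.author_id = b.id

Result:
title          | author
---------------+-------
Empty Rooms    | NULL  
The Blue Door  | Scott 
Winter Gardens | Scott 
Broken Clocks  | NULL  


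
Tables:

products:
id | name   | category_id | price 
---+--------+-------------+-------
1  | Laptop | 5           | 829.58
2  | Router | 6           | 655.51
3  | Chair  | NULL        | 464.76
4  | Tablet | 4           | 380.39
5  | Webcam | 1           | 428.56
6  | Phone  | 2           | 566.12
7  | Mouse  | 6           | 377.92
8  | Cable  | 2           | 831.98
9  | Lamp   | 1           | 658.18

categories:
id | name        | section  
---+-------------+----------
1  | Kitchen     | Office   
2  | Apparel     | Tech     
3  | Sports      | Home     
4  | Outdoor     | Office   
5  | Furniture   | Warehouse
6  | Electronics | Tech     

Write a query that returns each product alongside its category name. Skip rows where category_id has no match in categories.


INNER JOIN keeps only products rows whose category_id matches an id in categories. Walk through each product:
  - product 1 (Laptop): category_id=5 -> matches Furniture
  - product 2 (Router): category_id=6 -> matches Electronics
  - product 3 (Chair): category_id=NULL, no match -> dropped
  - product 4 (Tablet): category_id=4 -> matches Outdoor
  - product 5 (Webcam): category_id=1 -> matches Kitchen
  - product 6 (Phone): category_id=2 -> matches Apparel
  - product 7 (Mouse): category_id=6 -> matches Electronics
  - product 8 (Cable): category_id=2 -> matches Apparel
  - product 9 (Lamp): category_id=1 -> matches Kitchen
So 1 of 9 rows is dropped.

SQL:
SELECT a.name, b.name AS category
FROM products a
INNER JOIN categories b ON a.category_id = b.id

Result:
name   | category   
-------+------------
Laptop | Furniture  
Router | Electronics
Tablet | Outdoor    
Webcam | Kitchen    
Phone  | Apparel    
Mouse  | Electronics
Cable  | Apparel    
Lamp   | Kitchen    


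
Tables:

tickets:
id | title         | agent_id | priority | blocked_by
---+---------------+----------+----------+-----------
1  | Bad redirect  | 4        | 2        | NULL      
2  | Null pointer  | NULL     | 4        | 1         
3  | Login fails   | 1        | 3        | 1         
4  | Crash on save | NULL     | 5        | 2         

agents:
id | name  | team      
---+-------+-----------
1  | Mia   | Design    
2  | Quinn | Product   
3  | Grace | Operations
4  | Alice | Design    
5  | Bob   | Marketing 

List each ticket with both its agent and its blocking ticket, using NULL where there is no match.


Two LEFT JOINs from the same base table tickets: one to agents via agent_id, one to tickets itself via blocked_by. Both are LEFT so every ticket is preserved.
Match against agents:
  - ticket 1 (Bad redirect): agent_id=4 -> matches Alice
  - ticket 2 (Null pointer): agent_id=NULL, no match -> kept with NULL
  - ticket 3 (Login fails): agent_id=1 -> matches Mia
  - ticket 4 (Crash on save): agent_id=NULL, no match -> kept with NULL
Match against tickets (self):
  - ticket 1 (Bad redirect): blocked_by=NULL -> NULL
  - ticket 2 (Null pointer): blocked_by=1 -> Bad redirect
  - ticket 3 (Login fails): blocked_by=1 -> Bad redirect
  - ticket 4 (Crash on save): blocked_by=2 -> Null pointer

SQL:
SELECT a.title, b.name AS agent, c.title AS blocked_by
FROM tickets a
LEFT JOIN agents b ON a.agent_id = b.id
LEFT JOIN tickets c ON a.blocked_by = c.id

Result:
title         | agent | blocked_by  
--------------+-------+-------------
Bad redirect  | Alice | NULL        
Null pointer  | NULL  | Bad redirect
Login fails   | Mia   | Bad redirect
Crash on save | NULL  | Null pointer


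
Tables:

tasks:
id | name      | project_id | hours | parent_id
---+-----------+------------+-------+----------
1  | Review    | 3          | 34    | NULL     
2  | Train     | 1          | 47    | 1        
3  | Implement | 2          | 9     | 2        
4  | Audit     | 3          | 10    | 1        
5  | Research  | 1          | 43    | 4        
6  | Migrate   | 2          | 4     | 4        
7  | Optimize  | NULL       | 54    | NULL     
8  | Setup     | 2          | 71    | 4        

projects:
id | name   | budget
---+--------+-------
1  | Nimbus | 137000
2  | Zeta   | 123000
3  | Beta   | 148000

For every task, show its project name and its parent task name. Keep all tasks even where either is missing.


Two LEFT JOINs from the same base table tasks: one to projects via project_id, one to tasks itself via parent_id. Both are LEFT so every task is preserved.
Match against projects:
  - task 1 (Review): project_id=3 -> matches Beta
  - task 2 (Train): project_id=1 -> matches Nimbus
  - task 3 (Implement): project_id=2 -> matches Zeta
  - task 4 (Audit): project_id=3 -> matches Beta
  - task 5 (Research): project_id=1 -> matches Nimbus
  - task 6 (Migrate): project_id=2 -> matches Zeta
  - task 7 (Optimize): project_id=NULL, no match -> kept with NULL
  - task 8 (Setup): project_id=2 -> matches Zeta
Match against tasks (self):
  - task 1 (Review): parent_id=NULL -> NULL
  - task 2 (Train): parent_id=1 -> Review
  - task 3 (Implement): parent_id=2 -> Train
  - task 4 (Audit): parent_id=1 -> Review
  - task 5 (Research): parent_id=4 -> Audit
  - task 6 (Migrate): parent_id=4 -> Audit
  - task 7 (Optimize): parent_id=NULL -> NULL
  - task 8 (Setup): parent_id=4 -> Audit

SQL:
SELECT a.name, b.name AS project, c.name AS parent
FROM tasks a
LEFT JOIN projects b ON a.project_id = b.id
LEFT JOIN tasks c ON a.parent_id = c.id

Result:
name      | project | parent
----------+---------+-------
Review    | Beta    | NULL  
Train     | Nimbus  | Review
Implement | Zeta    | Train 
Audit     | Beta    | Review
Research  | Nimbus  | Audit 
Migrate   | Zeta    | Audit 
Optimize  | NULL    | NULL  
Setup     | Zeta    | Audit 


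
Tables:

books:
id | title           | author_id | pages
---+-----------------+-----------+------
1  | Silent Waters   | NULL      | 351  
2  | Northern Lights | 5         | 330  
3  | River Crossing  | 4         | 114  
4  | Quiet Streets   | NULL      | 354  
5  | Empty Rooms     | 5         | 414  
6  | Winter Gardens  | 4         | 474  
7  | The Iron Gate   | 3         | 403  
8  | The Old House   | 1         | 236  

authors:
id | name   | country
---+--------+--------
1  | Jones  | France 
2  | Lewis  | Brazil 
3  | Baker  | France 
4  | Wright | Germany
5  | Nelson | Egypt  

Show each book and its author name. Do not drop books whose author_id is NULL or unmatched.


LEFT JOIN keeps every row from books (the left table); where author_id has no match in authors, the author columns become NULL. Walk through each book:
  - book 1 (Silent Waters): author_id=NULL, no match -> kept with NULL
  - book 2 (Northern Lights): author_id=5 -> matches Nelson
  - book 3 (River Crossing): author_id=4 -> matches Wright
  - book 4 (Quiet Streets): author_id=NULL, no match -> kept with NULL
  - book 5 (Empty Rooms): author_id=5 -> matches Nelson
  - book 6 (Winter Gardens): author_id=4 -> matches Wright
  - book 7 (The Iron Gate): author_id=3 -> matches Baker
  - book 8 (The Old House): author_id=1 -> matches Jones
All 8 rows appear; 2 have NULL author.

SQL:
SELECT a.title, b.name AS author
FROM books a
LEFT JOIN authors b ON a.author_id = b.id

Result:
title           | author
----------------+-------
Silent Waters   | NULL  
Northern Lights | Nelson
River Crossing  | Wright
Quiet Streets   | NULL  
Empty Rooms     | Nelson
Winter Gardens  | Wright
The Iron Gate   | Baker 
The Old House   | Jones 


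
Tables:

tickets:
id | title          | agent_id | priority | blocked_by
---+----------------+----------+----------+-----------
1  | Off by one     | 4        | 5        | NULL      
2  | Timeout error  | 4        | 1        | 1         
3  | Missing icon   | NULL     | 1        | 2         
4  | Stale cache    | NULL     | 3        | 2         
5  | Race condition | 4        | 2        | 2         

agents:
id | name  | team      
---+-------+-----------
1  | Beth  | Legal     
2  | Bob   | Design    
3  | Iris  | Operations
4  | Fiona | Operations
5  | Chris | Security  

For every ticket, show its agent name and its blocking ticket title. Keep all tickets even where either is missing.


Two LEFT JOINs from the same base table tickets: one to agents via agent_id, one to tickets itself via blocked_by. Both are LEFT so every ticket is preserved.
Match against agents:
  - ticket 1 (Off by one): agent_id=4 -> matches Fiona
  - ticket 2 (Timeout error): agent_id=4 -> matches Fiona
  - ticket 3 (Missing icon): agent_id=NULL, no match -> kept with NULL
  - ticket 4 (Stale cache): agent_id=NULL, no match -> kept with NULL
  - ticket 5 (Race condition): agent_id=4 -> matches Fiona
Match against tickets (self):
  - ticket 1 (Off by one): blocked_by=NULL -> NULL
  - ticket 2 (Timeout error): blocked_by=1 -> Off by one
  - ticket 3 (Missing icon): blocked_by=2 -> Timeout error
  - ticket 4 (Stale cache): blocked_by=2 -> Timeout error
  - ticket 5 (Race condition): blocked_by=2 -> Timeout error

SQL:
SELECT a.title, b.name AS agent, c.title AS blocked_by
FROM tickets a
LEFT JOIN agents b ON a.agent_id = b.id
LEFT JOIN tickets c ON a.blocked_by = c.id

Result:
title          | agent | blocked_by   
---------------+-------+--------------
Off by one     | Fiona | NULL         
Timeout error  | Fiona | Off by one   
Missing icon   | NULL  | Timeout error
Stale cache    | NULL  | Timeout error
Race condition | Fiona | Timeout error


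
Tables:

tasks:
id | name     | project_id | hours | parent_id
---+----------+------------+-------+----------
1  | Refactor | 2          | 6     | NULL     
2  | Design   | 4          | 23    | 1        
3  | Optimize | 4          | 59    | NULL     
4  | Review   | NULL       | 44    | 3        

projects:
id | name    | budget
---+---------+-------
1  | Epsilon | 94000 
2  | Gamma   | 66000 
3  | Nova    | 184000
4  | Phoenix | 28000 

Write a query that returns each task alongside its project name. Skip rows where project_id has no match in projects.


INNER JOIN keeps only tasks rows whose project_id matches an id in projects. Walk through each task:
  - task 1 (Refactor): project_id=2 -> matches Gamma
  - task 2 (Design): project_id=4 -> matches Phoenix
  - task 3 (Optimize): project_id=4 -> matches Phoenix
  - task 4 (Review): project_id=NULL, no match -> dropped
So 1 of 4 rows is dropped.

SQL:
SELECT a.name, b.name AS project
FROM tasks a
INNER JOIN projects b ON a.project_id = b.id

Result:
name     | project
---------+--------
Refactor | Gamma  
Design   | Phoenix
Optimize | Phoenix


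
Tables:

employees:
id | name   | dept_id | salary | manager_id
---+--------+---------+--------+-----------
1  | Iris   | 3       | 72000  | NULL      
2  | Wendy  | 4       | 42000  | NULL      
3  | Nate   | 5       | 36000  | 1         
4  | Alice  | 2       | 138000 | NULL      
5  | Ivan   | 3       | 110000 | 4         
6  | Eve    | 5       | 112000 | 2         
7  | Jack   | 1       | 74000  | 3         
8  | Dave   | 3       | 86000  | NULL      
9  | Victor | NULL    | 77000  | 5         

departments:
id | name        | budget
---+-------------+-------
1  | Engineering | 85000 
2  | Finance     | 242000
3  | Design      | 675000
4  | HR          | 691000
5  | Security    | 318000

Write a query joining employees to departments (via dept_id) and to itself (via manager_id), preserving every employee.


Two LEFT JOINs from the same base table employees: one to departments via dept_id, one to employees itself via manager_id. Both are LEFT so every employee is preserved.
Match against departments:
  - employee 1 (Iris): dept_id=3 -> matches Design
  - employee 2 (Wendy): dept_id=4 -> matches HR
  - employee 3 (Nate): dept_id=5 -> matches Security
  - employee 4 (Alice): dept_id=2 -> matches Finance
  - employee 5 (Ivan): dept_id=3 -> matches Design
  - employee 6 (Eve): dept_id=5 -> matches Security
  - employee 7 (Jack): dept_id=1 -> matches Engineering
  - employee 8 (Dave): dept_id=3 -> matches Design
  - employee 9 (Victor): dept_id=NULL, no match -> kept with NULL
Match against employees (self):
  - employee 1 (Iris): manager_id=NULL -> NULL
  - employee 2 (Wendy): manager_id=NULL -> NULL
  - employee 3 (Nate): manager_id=1 -> Iris
  - employee 4 (Alice): manager_id=NULL -> NULL
  - employee 5 (Ivan): manager_id=4 -> Alice
  - employee 6 (Eve): manager_id=2 -> Wendy
  - employee 7 (Jack): manager_id=3 -> Nate
  - employee 8 (Dave): manager_id=NULL -> NULL
  - employee 9 (Victor): manager_id=5 -> Ivan

SQL:
SELECT a.name, b.name AS department, c.name AS manager
FROM employees a
LEFT JOIN departments b ON a.dept_id = b.id
LEFT JOIN employees c ON a.manager_id = c.id

Result:
name   | department  | manager
-------+-------------+--------
Iris   | Design      | NULL   
Wendy  | HR          | NULL   
Nate   | Security    | Iris   
Alice  | Finance     | NULL   
Ivan   | Design      | Alice  
Eve    | Security    | Wendy  
Jack   | Engineering | Nate   
Dave   | Design      | NULL   
Victor | NULL        | Ivan   


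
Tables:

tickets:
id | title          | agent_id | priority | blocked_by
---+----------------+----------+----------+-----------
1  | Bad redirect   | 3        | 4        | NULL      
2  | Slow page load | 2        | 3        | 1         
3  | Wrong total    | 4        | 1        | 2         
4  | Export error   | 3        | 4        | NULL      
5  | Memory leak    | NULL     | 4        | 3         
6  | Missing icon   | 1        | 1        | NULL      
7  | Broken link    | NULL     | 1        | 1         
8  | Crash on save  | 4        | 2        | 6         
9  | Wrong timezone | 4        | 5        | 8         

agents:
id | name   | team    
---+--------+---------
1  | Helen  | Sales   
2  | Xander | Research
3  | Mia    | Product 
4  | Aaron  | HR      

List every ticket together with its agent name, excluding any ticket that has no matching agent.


INNER JOIN keeps only tickets rows whose agent_id matches an id in agents. Walk through each ticket:
  - ticket 1 (Bad redirect): agent_id=3 -> matches Mia
  - ticket 2 (Slow page load): agent_id=2 -> matches Xander
  - ticket 3 (Wrong total): agent_id=4 -> matches Aaron
  - ticket 4 (Export error): agent_id=3 -> matches Mia
  - ticket 5 (Memory leak): agent_id=NULL, no match -> dropped
  - ticket 6 (Missing icon): agent_id=1 -> matches Helen
  - ticket 7 (Broken link): agent_id=NULL, no match -> dropped
  - ticket 8 (Crash on save): agent_id=4 -> matches Aaron
  - ticket 9 (Wrong timezone): agent_id=4 -> matches Aaron
So 2 of 9 rows are dropped.

SQL:
SELECT a.title, b.name AS agent
FROM tickets a
INNER JOIN agents b ON a.agent_id = b.id

Result:
title          | agent 
---------------+-------
Bad redirect   | Mia   
Slow page load | Xander
Wrong total    | Aaron 
Export error   | Mia   
Missing icon   | Helen 
Crash on save  | Aaron 
Wrong timezone | Aaron 


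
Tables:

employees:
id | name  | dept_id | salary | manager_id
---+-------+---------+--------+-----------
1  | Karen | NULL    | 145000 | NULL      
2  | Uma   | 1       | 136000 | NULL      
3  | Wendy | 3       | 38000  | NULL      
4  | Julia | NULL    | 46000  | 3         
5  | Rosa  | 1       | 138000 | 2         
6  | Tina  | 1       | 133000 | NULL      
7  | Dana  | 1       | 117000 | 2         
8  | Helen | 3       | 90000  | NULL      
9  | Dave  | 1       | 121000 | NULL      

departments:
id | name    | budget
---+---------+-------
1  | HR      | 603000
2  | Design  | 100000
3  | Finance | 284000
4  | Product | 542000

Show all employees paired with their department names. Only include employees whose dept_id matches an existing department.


INNER JOIN keeps only employees rows whose dept_id matches an id in departments. Walk through each employee:
  - employee 1 (Karen): dept_id=NULL, no match -> dropped
  - employee 2 (Uma): dept_id=1 -> matches HR
  - employee 3 (Wendy): dept_id=3 -> matches Finance
  - employee 4 (Julia): dept_id=NULL, no match -> dropped
  - employee 5 (Rosa): dept_id=1 -> matches HR
  - employee 6 (Tina): dept_id=1 -> matches HR
  - employee 7 (Dana): dept_id=1 -> matches HR
  - employee 8 (Helen): dept_id=3 -> matches Finance
  - employee 9 (Dave): dept_id=1 -> matches HR
So 2 of 9 rows are dropped.

SQL:
SELECT a.name, b.name AS department
FROM employees a
INNER JOIN departments b ON a.dept_id = b.id

Result:
name  | department
------+-----------
Uma   | HR        
Wendy | Finance   
Rosa  | HR        
Tina  | HR        
Dana  | HR        
Helen | Finance   
Dave  | HR        


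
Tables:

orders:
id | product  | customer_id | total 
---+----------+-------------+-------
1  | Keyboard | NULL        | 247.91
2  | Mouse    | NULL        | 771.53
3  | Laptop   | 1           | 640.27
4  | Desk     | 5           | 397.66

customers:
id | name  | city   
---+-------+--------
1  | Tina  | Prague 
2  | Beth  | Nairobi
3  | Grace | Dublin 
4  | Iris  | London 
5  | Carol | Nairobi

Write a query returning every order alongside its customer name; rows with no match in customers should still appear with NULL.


LEFT JOIN keeps every row from orders (the left table); where customer_id has no match in customers, the customer columns become NULL. Walk through each order:
  - order 1 (Keyboard): customer_id=NULL, no match -> kept with NULL
  - order 2 (Mouse): customer_id=NULL, no match -> kept with NULL
  - order 3 (Laptop): customer_id=1 -> matches Tina
  - order 4 (Desk): customer_id=5 -> matches Carol
All 4 rows appear; 2 have NULL customer.

SQL:
SELECT a.product, b.name AS customer
FROM orders a
LEFT JOIN customers b ON a.customer_id = b.id

Result:
product  | customer
---------+---------
Keyboard | NULL    
Mouse    | NULL    
Laptop   | Tina    
Desk     | Carol   


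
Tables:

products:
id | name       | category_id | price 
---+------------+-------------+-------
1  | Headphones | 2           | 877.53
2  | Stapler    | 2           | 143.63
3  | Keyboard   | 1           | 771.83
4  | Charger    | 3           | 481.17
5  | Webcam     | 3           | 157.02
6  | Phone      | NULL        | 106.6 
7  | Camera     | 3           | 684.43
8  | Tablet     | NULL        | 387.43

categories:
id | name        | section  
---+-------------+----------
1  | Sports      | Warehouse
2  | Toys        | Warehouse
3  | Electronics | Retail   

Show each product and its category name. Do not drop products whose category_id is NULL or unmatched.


LEFT JOIN keeps every row from products (the left table); where category_id has no match in categories, the category columns become NULL. Walk through each product:
  - product 1 (Headphones): category_id=2 -> matches Toys
  - product 2 (Stapler): category_id=2 -> matches Toys
  - product 3 (Keyboard): category_id=1 -> matches Sports
  - product 4 (Charger): category_id=3 -> matches Electronics
  - product 5 (Webcam): category_id=3 -> matches Electronics
  - product 6 (Phone): category_id=NULL, no match -> kept with NULL
  - product 7 (Camera): category_id=3 -> matches Electronics
  - product 8 (Tablet): category_id=NULL, no match -> kept with NULL
All 8 rows appear; 2 have NULL category.

SQL:
SELECT a.name, b.name AS category
FROM products a
LEFT JOIN categories b ON a.category_id = b.id

Result:
name       | category   
-----------+------------
Headphones | Toys       
Stapler    | Toys       
Keyboard   | Sports     
Charger    | Electronics
Webcam     | Electronics
Phone      | NULL       
Camera     | Electronics
Tablet     | NULL       


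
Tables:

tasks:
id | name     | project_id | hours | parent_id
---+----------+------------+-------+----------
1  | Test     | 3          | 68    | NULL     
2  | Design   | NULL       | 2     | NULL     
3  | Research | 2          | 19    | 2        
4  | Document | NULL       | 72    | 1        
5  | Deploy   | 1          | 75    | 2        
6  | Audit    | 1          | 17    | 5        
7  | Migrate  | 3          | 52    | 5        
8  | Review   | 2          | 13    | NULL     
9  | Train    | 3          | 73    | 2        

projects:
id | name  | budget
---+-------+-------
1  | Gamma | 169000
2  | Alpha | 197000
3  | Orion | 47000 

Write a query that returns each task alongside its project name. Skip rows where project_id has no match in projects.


INNER JOIN keeps only tasks rows whose project_id matches an id in projects. Walk through each task:
  - task 1 (Test): project_id=3 -> matches Orion
  - task 2 (Design): project_id=NULL, no match -> dropped
  - task 3 (Research): project_id=2 -> matches Alpha
  - task 4 (Document): project_id=NULL, no match -> dropped
  - task 5 (Deploy): project_id=1 -> matches Gamma
  - task 6 (Audit): project_id=1 -> matches Gamma
  - task 7 (Migrate): project_id=3 -> matches Orion
  - task 8 (Review): project_id=2 -> matches Alpha
  - task 9 (Train): project_id=3 -> matches Orion
So 2 of 9 rows are dropped.

SQL:
SELECT a.name, b.name AS project
FROM tasks a
INNER JOIN projects b ON a.project_id = b.id

Result:
name     | project
---------+--------
Test     | Orion  
Research | Alpha  
Deploy   | Gamma  
Audit    | Gamma  
Migrate  | Orion  
Review   | Alpha  
Train    | Orion  


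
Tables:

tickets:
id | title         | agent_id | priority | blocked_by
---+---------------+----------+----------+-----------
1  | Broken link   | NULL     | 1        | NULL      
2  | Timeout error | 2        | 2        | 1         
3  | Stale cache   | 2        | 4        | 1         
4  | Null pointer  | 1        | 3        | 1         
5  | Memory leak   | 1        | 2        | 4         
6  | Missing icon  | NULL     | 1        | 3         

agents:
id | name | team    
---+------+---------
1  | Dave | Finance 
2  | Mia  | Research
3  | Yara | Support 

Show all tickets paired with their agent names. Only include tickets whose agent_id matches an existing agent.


INNER JOIN keeps only tickets rows whose agent_id matches an id in agents. Walk through each ticket:
  - ticket 1 (Broken link): agent_id=NULL, no match -> dropped
  - ticket 2 (Timeout error): agent_id=2 -> matches Mia
  - ticket 3 (Stale cache): agent_id=2 -> matches Mia
  - ticket 4 (Null pointer): agent_id=1 -> matches Dave
  - ticket 5 (Memory leak): agent_id=1 -> matches Dave
  - ticket 6 (Missing icon): agent_id=NULL, no match -> dropped
So 2 of 6 rows are dropped.

SQL:
SELECT a.title, b.name AS agent
FROM tickets a
INNER JOIN agents b ON a.agent_id = b.id

Result:
title         | agent
--------------+------
Timeout error | Mia  
Stale cache   | Mia  
Null pointer  | Dave 
Memory leak   | Dave 


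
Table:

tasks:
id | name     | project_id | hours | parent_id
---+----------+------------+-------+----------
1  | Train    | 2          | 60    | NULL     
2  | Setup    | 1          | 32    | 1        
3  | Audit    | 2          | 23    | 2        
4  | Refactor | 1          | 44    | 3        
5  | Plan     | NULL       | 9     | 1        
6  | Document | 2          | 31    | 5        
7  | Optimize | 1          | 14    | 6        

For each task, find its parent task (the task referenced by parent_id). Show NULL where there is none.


This is a self-join: tasks is joined to a second copy of itself, matching each row's parent_id to another row's id. Use LEFT JOIN so rows with parent_id=NULL are kept.
  - task 1 (Train): parent_id=NULL -> NULL
  - task 2 (Setup): parent_id=1 -> Train
  - task 3 (Audit): parent_id=2 -> Setup
  - task 4 (Refactor): parent_id=3 -> Audit
  - task 5 (Plan): parent_id=1 -> Train
  - task 6 (Document): parent_id=5 -> Plan
  - task 7 (Optimize): parent_id=6 -> Document

SQL:
SELECT a.name AS item, b.name AS parent
FROM tasks a
LEFT JOIN tasks b ON a.parent_id = b.id

Result:
item     | parent  
---------+---------
Train    | NULL    
Setup    | Train   
Audit    | Setup   
Refactor | Audit   
Plan     | Train   
Document | Plan    
Optimize | Document


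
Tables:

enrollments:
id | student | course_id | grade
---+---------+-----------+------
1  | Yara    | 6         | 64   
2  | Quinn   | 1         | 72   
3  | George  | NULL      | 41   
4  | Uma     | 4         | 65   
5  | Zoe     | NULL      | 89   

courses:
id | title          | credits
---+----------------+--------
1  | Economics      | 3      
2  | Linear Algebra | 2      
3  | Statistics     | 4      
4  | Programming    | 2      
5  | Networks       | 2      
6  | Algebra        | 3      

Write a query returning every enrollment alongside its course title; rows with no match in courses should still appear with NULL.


LEFT JOIN keeps every row from enrollments (the left table); where course_id has no match in courses, the course columns become NULL. Walk through each enrollment:
  - enrollment 1 (Yara): course_id=6 -> matches Algebra
  - enrollment 2 (Quinn): course_id=1 -> matches Economics
  - enrollment 3 (George): course_id=NULL, no match -> kept with NULL
  - enrollment 4 (Uma): course_id=4 -> matches Programming
  - enrollment 5 (Zoe): course_id=NULL, no match -> kept with NULL
All 5 rows appear; 2 have NULL course.

SQL:
SELECT a.student, b.title AS course
FROM enrollments a
LEFT JOIN courses b ON a.course_id = b.id

Result:
student | course     
--------+------------
Yara    | Algebra    
Quinn   | Economics  
George  | NULL       
Uma     | Programming
Zoe     | NULL       


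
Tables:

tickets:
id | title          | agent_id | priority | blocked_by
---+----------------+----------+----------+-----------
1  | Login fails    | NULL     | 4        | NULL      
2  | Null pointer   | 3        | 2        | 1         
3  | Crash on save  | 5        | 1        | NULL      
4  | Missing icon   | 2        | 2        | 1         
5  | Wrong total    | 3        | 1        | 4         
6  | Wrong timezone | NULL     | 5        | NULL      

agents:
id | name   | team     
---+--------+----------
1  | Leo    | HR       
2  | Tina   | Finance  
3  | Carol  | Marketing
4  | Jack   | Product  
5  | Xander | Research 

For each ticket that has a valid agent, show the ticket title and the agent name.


INNER JOIN keeps only tickets rows whose agent_id matches an id in agents. Walk through each ticket:
  - ticket 1 (Login fails): agent_id=NULL, no match -> dropped
  - ticket 2 (Null pointer): agent_id=3 -> matches Carol
  - ticket 3 (Crash on save): agent_id=5 -> matches Xander
  - ticket 4 (Missing icon): agent_id=2 -> matches Tina
  - ticket 5 (Wrong total): agent_id=3 -> matches Carol
  - ticket 6 (Wrong timezone): agent_id=NULL, no match -> dropped
So 2 of 6 rows are dropped.

SQL:
SELECT a.title, b.name AS agent
FROM tickets a
INNER JOIN agents b ON a.agent_id = b.id

Result:
title         | agent 
--------------+-------
Null pointer  | Carol 
Crash on save | Xander
Missing icon  | Tina  
Wrong total   | Carol 


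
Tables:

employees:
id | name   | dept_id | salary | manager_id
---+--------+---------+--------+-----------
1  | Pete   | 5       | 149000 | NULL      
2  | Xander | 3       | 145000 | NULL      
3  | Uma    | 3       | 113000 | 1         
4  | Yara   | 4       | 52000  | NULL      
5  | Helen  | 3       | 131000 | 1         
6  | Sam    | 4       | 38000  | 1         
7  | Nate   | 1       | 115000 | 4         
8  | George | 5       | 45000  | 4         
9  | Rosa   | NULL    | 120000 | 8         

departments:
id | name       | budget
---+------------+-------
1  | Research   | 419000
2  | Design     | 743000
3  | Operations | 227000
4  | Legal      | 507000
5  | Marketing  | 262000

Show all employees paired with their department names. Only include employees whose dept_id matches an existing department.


INNER JOIN keeps only employees rows whose dept_id matches an id in departments. Walk through each employee:
  - employee 1 (Pete): dept_id=5 -> matches Marketing
  - employee 2 (Xander): dept_id=3 -> matches Operations
  - employee 3 (Uma): dept_id=3 -> matches Operations
  - employee 4 (Yara): dept_id=4 -> matches Legal
  - employee 5 (Helen): dept_id=3 -> matches Operations
  - employee 6 (Sam): dept_id=4 -> matches Legal
  - employee 7 (Nate): dept_id=1 -> matches Research
  - employee 8 (George): dept_id=5 -> matches Marketing
  - employee 9 (Rosa): dept_id=NULL, no match -> dropped
So 1 of 9 rows is dropped.

SQL:
SELECT a.name, b.name AS department
FROM employees a
INNER JOIN departments b ON a.dept_id = b.id

Result:
name   | department
-------+-----------
Pete   | Marketing 
Xander | Operations
Uma    | Operations
Yara   | Legal     
Helen  | Operations
Sam    | Legal     
Nate   | Research  
George | Marketing 
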